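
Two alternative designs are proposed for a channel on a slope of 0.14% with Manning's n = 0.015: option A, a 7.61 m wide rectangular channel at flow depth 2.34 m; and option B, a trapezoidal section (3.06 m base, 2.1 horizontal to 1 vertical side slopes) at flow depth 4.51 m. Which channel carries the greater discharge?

channel B

Channel A: Flow area A = b·y = 7.61 × 2.34 = 17.81 m². Wetted perimeter P = b + 2y = 7.61 + 2×2.34 = 12.29 m. Hydraulic radius R = A/P = 17.81/12.29 = 1.449 m. Q_A = (1/0.015)·17.81·1.449^(2/3)·√0.0014 = 56.88 m³/s.
Channel B: With bottom width b = 3.06 m and side slope z = 2.1: A = (b + zy)y = (3.06 + 2.1×4.51)×4.51 = 56.51 m²; P = b + 2y√(1+z²) = 3.06 + 2×4.51×2.326 = 24.04 m. Hydraulic radius R = A/P = 56.51/24.04 = 2.351 m. Q_B = (1/0.015)·56.51·2.351^(2/3)·√0.0014 = 249.2 m³/s.
Q_A = 56.88 m³/s vs Q_B = 249.2 m³/s, so channel B carries more.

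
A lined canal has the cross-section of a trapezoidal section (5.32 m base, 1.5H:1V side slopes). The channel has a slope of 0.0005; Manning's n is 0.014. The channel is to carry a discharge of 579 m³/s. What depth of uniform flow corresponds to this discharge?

y_n = 8.1 m

Manning's equation rearranged: A R^(2/3) = nQ / (1·√S) = 0.014 × 579 / (√0.0005) = 362.5.
At y = 5.72 m: A R^(2/3) = 167.8 — short.
At y = 8.97 m: A R^(2/3) = 457.1 — over.
At y = 8.1 m: A R^(2/3) = 362.4 — ≈ 362.5.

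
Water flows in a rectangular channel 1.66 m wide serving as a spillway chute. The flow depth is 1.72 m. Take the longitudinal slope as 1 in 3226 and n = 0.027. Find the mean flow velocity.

Flow area A = b·y = 1.66 × 1.72 = 2.855 m². Wetted perimeter P = b + 2y = 1.66 + 2×1.72 = 5.1 m.
Hydraulic radius R = A/P = 2.855/5.1 = 0.5598 m.
From Manning's equation, V = (1/n) R^(2/3) S^(1/2) = (1/0.027) × 0.5598^(2/3) × 0.00031^(1/2) = 0.443 m/s.

V = 0.443 m/s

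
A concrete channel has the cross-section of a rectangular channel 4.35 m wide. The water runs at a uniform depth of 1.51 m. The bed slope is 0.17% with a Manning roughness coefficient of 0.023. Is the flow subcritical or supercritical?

subcritical

Flow area A = b·y = 4.35 × 1.51 = 6.568 m². Wetted perimeter P = b + 2y = 4.35 + 2×1.51 = 7.37 m.
Hydraulic radius R = A/P = 6.568/7.37 = 0.8912 m.
V = (1/n) R^(2/3) √S = (1/0.023) × 0.8912^(2/3) × √0.0017 = 1.66 m/s. Hydraulic depth D_h = A/T = 6.568/4.35 = 1.51 m.
Froude number Fr = V/√(g·D_h) = 1.66/√(9.81×1.51) = 0.431, which is less than 1, so the flow is subcritical.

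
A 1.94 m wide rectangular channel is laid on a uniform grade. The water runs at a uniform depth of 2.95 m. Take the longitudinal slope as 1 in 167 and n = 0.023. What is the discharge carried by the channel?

Q = 15.6 m³/s

Flow area A = b·y = 1.94 × 2.95 = 5.723 m². Wetted perimeter P = b + 2y = 1.94 + 2×2.95 = 7.84 m.
Hydraulic radius R = A/P = 5.723/7.84 = 0.73 m.
Manning's equation: Q = (1/n) A R^(2/3) S^(1/2) = (1/0.023) × 5.723 × 0.73^(2/3) × 0.005988^(1/2) = 15.6 m³/s.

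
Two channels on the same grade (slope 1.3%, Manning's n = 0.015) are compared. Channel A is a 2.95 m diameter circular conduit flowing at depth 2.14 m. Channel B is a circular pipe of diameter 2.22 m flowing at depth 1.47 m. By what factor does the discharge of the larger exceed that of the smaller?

2.41

Channel A: For a circular section of diameter D = 2.95 m at depth y = 2.14 m, the central angle is θ = 2 arccos(1 − 2y/D) = 4.077 rad. Then A = (D²/8)(θ − sin θ) = 5.311 m² and P = Dθ/2 = 6.014 m. Hydraulic radius R = A/P = 5.311/6.014 = 0.8831 m. Q_A = (1/0.015)·5.311·0.8831^(2/3)·√0.013 = 37.16 m³/s.
Channel B: For a circular section of diameter D = 2.22 m at depth y = 1.47 m, the central angle is θ = 2 arccos(1 − 2y/D) = 3.802 rad. Then A = (D²/8)(θ − sin θ) = 2.72 m² and P = Dθ/2 = 4.22 m. Hydraulic radius R = A/P = 2.72/4.22 = 0.6446 m. Q_B = (1/0.015)·2.72·0.6446^(2/3)·√0.013 = 15.43 m³/s.
The larger discharge is 37.16 m³/s and the smaller is 15.43 m³/s; the ratio is 2.41.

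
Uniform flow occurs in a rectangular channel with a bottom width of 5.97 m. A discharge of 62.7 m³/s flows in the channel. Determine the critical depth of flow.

y_c = 2.24 m

For a rectangular channel, critical depth y_c = (q²/g)^(1/3) where q = Q/b = 62.7/5.97 = 10.5 m²/s.
So y_c = (10.5²/9.81)^(1/3) = 2.24 m.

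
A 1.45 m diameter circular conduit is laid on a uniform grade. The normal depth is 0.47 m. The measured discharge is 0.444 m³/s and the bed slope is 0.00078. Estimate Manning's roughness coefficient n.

n = 0.012

For a circular section of diameter D = 1.45 m at depth y = 0.47 m, the central angle is θ = 2 arccos(1 − 2y/D) = 2.423 rad. Then A = (D²/8)(θ − sin θ) = 0.4637 m² and P = Dθ/2 = 1.757 m.
Hydraulic radius R = A/P = 0.4637/1.757 = 0.264 m.
Rearranging Manning's equation: n = (1/Q) A R^(2/3) S^(1/2) = (1/0.444) × 0.4637 × 0.264^(2/3) × √0.00078 = 0.012.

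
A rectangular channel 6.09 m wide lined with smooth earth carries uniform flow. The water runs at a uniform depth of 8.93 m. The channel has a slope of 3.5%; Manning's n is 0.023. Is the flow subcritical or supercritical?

Flow area A = b·y = 6.09 × 8.93 = 54.38 m². Wetted perimeter P = b + 2y = 6.09 + 2×8.93 = 23.95 m.
Hydraulic radius R = A/P = 54.38/23.95 = 2.271 m.
V = (1/n) R^(2/3) √S = (1/0.023) × 2.271^(2/3) × √0.035 = 14.05 m/s. Hydraulic depth D_h = A/T = 54.38/6.09 = 8.93 m.
Froude number Fr = V/√(g·D_h) = 14.05/√(9.81×8.93) = 1.5, which is greater than 1, so the flow is supercritical.

supercritical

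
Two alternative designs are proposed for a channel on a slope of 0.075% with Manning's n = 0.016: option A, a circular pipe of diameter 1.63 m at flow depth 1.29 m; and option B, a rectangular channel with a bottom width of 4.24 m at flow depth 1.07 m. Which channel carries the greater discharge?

Channel A: For a circular section of diameter D = 1.63 m at depth y = 1.29 m, the central angle is θ = 2 arccos(1 − 2y/D) = 4.386 rad. Then A = (D²/8)(θ − sin θ) = 1.771 m² and P = Dθ/2 = 3.575 m. Hydraulic radius R = A/P = 1.771/3.575 = 0.4955 m. Q_A = (1/0.016)·1.771·0.4955^(2/3)·√0.00075 = 1.898 m³/s.
Channel B: Flow area A = b·y = 4.24 × 1.07 = 4.537 m². Wetted perimeter P = b + 2y = 4.24 + 2×1.07 = 6.38 m. Hydraulic radius R = A/P = 4.537/6.38 = 0.7111 m. Q_B = (1/0.016)·4.537·0.7111^(2/3)·√0.00075 = 6.187 m³/s.
Q_A = 1.898 m³/s vs Q_B = 6.187 m³/s, so channel B carries more.

channel B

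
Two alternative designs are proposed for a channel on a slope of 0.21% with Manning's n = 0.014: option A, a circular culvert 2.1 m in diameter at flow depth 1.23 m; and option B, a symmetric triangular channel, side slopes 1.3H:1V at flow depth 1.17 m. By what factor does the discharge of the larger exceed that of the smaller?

1.37

Channel A: For a circular section of diameter D = 2.1 m at depth y = 1.23 m, the central angle is θ = 2 arccos(1 − 2y/D) = 3.486 rad. Then A = (D²/8)(θ − sin θ) = 2.108 m² and P = Dθ/2 = 3.66 m. Hydraulic radius R = A/P = 2.108/3.66 = 0.5759 m. Q_A = (1/0.014)·2.108·0.5759^(2/3)·√0.0021 = 4.776 m³/s.
Channel B: For a triangular section with side slope z = 1.3: A = zy² = 1.3×1.17² = 1.78 m²; P = 2y√(1+z²) = 2×1.17×1.64 = 3.838 m. Hydraulic radius R = A/P = 1.78/3.838 = 0.4637 m. Q_B = (1/0.014)·1.78·0.4637^(2/3)·√0.0021 = 3.49 m³/s.
The larger discharge is 4.776 m³/s and the smaller is 3.49 m³/s; the ratio is 1.37.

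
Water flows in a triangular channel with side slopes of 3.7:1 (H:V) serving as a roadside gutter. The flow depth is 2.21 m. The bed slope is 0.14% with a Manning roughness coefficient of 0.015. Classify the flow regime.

subcritical

For a triangular section with side slope z = 3.7: A = zy² = 3.7×2.21² = 18.07 m²; P = 2y√(1+z²) = 2×2.21×3.833 = 16.94 m.
Hydraulic radius R = A/P = 18.07/16.94 = 1.067 m.
V = (1/n) R^(2/3) √S = (1/0.015) × 1.067^(2/3) × √0.0014 = 2.604 m/s. Hydraulic depth D_h = A/T = 18.07/16.35 = 1.105 m.
Froude number Fr = V/√(g·D_h) = 2.604/√(9.81×1.105) = 0.791, which is less than 1, so the flow is subcritical.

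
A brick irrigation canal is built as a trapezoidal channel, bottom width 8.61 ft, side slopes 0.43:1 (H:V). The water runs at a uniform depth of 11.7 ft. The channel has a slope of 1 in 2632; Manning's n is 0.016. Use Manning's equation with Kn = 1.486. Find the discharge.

Q = 809 ft³/s

With bottom width b = 8.61 ft and side slope z = 0.43: A = (b + zy)y = (8.61 + 0.43×11.7)×11.7 = 159.6 ft²; P = b + 2y√(1+z²) = 8.61 + 2×11.7×1.089 = 34.08 ft.
Hydraulic radius R = A/P = 159.6/34.08 = 4.683 ft.
Manning's equation: Q = (1.486/n) A R^(2/3) S^(1/2) = (1.486/0.016) × 159.6 × 4.683^(2/3) × 0.0003799^(1/2) = 809 ft³/s.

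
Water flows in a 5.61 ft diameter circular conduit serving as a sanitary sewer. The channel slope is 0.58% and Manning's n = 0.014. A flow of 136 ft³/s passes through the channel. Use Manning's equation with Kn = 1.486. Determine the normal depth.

y_n = 2.95 ft

Manning's equation rearranged: A R^(2/3) = nQ / (1.486·√S) = 0.014 × 136 / (1.486 × √0.0058) = 16.82.
Try y = 3.53 ft: A R^(2/3) = 22.35 — over.
Try y = 2.56 ft: A R^(2/3) = 13.22 — short.
Try y = 2.95 ft: A R^(2/3) = 16.85 — ≈ 16.82.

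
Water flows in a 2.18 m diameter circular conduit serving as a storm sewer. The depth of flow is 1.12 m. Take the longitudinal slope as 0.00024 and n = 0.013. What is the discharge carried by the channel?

Q = 1.55 m³/s

For a circular section of diameter D = 2.18 m at depth y = 1.12 m, the central angle is θ = 2 arccos(1 − 2y/D) = 3.197 rad. Then A = (D²/8)(θ − sin θ) = 1.932 m² and P = Dθ/2 = 3.484 m.
Hydraulic radius R = A/P = 1.932/3.484 = 0.5544 m.
Manning's equation: Q = (1/n) A R^(2/3) S^(1/2) = (1/0.013) × 1.932 × 0.5544^(2/3) × 0.00024^(1/2) = 1.55 m³/s.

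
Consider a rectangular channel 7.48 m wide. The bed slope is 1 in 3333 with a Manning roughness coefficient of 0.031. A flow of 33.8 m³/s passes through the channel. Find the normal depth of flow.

y_n = 4.9 m

Manning's equation rearranged: A R^(2/3) = nQ / (1·√S) = 0.031 × 33.8 / (√0.0003) = 60.49.
Trying y = 6.11 m: A R^(2/3) = 80.09 — too large.
Trying y = 3.71 m: A R^(2/3) = 42.01 — too small.
Trying y = 4.9 m: A R^(2/3) = 60.51 — close enough.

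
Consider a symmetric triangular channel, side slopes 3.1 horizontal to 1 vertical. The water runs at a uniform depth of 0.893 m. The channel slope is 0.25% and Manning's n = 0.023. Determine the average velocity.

V = 1.23 m/s

For a triangular section with side slope z = 3.1: A = zy² = 3.1×0.893² = 2.472 m²; P = 2y√(1+z²) = 2×0.893×3.257 = 5.818 m.
Hydraulic radius R = A/P = 2.472/5.818 = 0.4249 m.
From Manning's equation, V = (1/n) R^(2/3) S^(1/2) = (1/0.023) × 0.4249^(2/3) × 0.0025^(1/2) = 1.23 m/s.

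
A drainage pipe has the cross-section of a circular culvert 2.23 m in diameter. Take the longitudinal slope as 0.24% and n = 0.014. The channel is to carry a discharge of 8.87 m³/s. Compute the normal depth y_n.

y_n = 1.75 m

Manning's equation rearranged: A R^(2/3) = nQ / (1·√S) = 0.014 × 8.87 / (√0.0024) = 2.535.
At y = 2.07 m: A R^(2/3) = 2.844 — over.
At y = 1.2 m: A R^(2/3) = 1.495 — short.
At y = 1.75 m: A R^(2/3) = 2.536 — matches.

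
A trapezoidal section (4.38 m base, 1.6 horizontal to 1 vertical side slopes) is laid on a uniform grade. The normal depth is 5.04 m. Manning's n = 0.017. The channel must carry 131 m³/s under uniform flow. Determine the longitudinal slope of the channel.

S = 0.000339

With bottom width b = 4.38 m and side slope z = 1.6: A = (b + zy)y = (4.38 + 1.6×5.04)×5.04 = 62.72 m²; P = b + 2y√(1+z²) = 4.38 + 2×5.04×1.887 = 23.4 m.
Hydraulic radius R = A/P = 62.72/23.4 = 2.68 m.
From Manning's equation, S = [nQ / (1 A R^(2/3))]² = [0.017 × 131 / (1 × 62.72 × 2.68^(2/3))]² = 0.000339.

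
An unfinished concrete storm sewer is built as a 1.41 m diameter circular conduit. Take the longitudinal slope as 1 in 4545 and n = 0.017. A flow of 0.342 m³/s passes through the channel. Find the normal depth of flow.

y_n = 0.708 m

Manning's equation rearranged: A R^(2/3) = nQ / (1·√S) = 0.017 × 0.342 / (√0.00022) = 0.392.
Try y = 0.832 m: A R^(2/3) = 0.5102 — too large.
Try y = 0.594 m: A R^(2/3) = 0.2885 — too small.
Try y = 0.708 m: A R^(2/3) = 0.3924 — matches.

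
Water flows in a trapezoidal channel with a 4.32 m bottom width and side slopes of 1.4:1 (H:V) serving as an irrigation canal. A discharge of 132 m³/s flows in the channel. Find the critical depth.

y_c = 3.25 m

At critical depth, Q² T / (g A³) = 1, i.e. A³/T = Q²/g = 132²/9.81 = 1776.
Try y = 2.37 m: A³/T = 541.4 — low.
Try y = 4.06 m: A³/T = 4271 — high.
Try y = 3.25 m: A³/T = 1785 — matches.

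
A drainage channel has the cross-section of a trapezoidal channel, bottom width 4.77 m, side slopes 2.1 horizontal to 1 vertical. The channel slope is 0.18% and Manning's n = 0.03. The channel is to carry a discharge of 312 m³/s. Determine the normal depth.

Manning's equation rearranged: A R^(2/3) = nQ / (1·√S) = 0.03 × 312 / (√0.0018) = 220.6.
Trying y = 4.48 m: A R^(2/3) = 116.4 — short.
Trying y = 6.55 m: A R^(2/3) = 276.7 — over.
Trying y = 5.94 m: A R^(2/3) = 220.6 — close enough.

y_n = 5.94 m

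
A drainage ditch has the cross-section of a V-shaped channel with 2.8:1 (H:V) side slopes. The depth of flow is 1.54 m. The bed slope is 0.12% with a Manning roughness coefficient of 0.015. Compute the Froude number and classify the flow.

subcritical

For a triangular section with side slope z = 2.8: A = zy² = 2.8×1.54² = 6.64 m²; P = 2y√(1+z²) = 2×1.54×2.973 = 9.157 m.
Hydraulic radius R = A/P = 6.64/9.157 = 0.7251 m.
V = (1/n) R^(2/3) √S = (1/0.015) × 0.7251^(2/3) × √0.0012 = 1.864 m/s. Hydraulic depth D_h = A/T = 6.64/8.624 = 0.77 m.
Froude number Fr = V/√(g·D_h) = 1.864/√(9.81×0.77) = 0.678, which is less than 1, so the flow is subcritical.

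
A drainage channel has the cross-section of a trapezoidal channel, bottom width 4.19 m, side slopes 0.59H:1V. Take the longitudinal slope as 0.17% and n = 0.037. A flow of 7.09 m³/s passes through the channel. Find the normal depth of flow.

y_n = 1.35 m

Manning's equation rearranged: A R^(2/3) = nQ / (1·√S) = 0.037 × 7.09 / (√0.0017) = 6.362.
At y = 1.09 m: A R^(2/3) = 4.478 — too small.
At y = 1.7 m: A R^(2/3) = 9.321 — too large.
At y = 1.35 m: A R^(2/3) = 6.363 — close enough.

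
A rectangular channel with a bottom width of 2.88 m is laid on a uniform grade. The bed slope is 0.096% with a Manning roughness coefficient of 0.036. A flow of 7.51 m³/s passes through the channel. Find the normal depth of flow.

Manning's equation rearranged: A R^(2/3) = nQ / (1·√S) = 0.036 × 7.51 / (√0.00096) = 8.726.
At y = 2.18 m: A R^(2/3) = 5.709 — low.
At y = 3.5 m: A R^(2/3) = 10.22 — high.
At y = 3.07 m: A R^(2/3) = 8.725 — close enough.

y_n = 3.07 m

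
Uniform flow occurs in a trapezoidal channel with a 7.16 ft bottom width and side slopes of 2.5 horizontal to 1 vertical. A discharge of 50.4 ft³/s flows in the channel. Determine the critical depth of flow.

y_c = 1.02 ft

At critical depth, Q² T / (g A³) = 1, i.e. A³/T = Q²/g = 50.4²/32.2 = 78.89.
Trying y = 0.734 ft: A³/T = 26.57 — too small.
Trying y = 1.18 ft: A³/T = 130 — too large.
Trying y = 1.02 ft: A³/T = 79.24 — matches.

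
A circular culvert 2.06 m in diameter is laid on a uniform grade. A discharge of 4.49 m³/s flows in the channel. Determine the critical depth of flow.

At critical depth, Q² T / (g A³) = 1, i.e. A³/T = Q²/g = 4.49²/9.81 = 2.055.
Trying y = 1.24 m: A³/T = 4.566 — too large.
Trying y = 1.01 m: A³/T = 2.084 — matches.

y_c = 1.01 m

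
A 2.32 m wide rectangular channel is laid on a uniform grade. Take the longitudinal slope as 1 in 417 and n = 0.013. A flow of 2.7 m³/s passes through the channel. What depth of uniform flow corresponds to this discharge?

y_n = 0.581 m

Manning's equation rearranged: A R^(2/3) = nQ / (1·√S) = 0.013 × 2.7 / (√0.002398) = 0.7168.
Try y = 0.634 m: A R^(2/3) = 0.8117 — high.
Try y = 0.494 m: A R^(2/3) = 0.5653 — low.
Try y = 0.581 m: A R^(2/3) = 0.716 — matches.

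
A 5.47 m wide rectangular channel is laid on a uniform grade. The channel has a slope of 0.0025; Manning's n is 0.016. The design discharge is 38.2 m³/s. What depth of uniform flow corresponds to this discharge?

y_n = 2.02 m

Manning's equation rearranged: A R^(2/3) = nQ / (1·√S) = 0.016 × 38.2 / (√0.0025) = 12.22.
At y = 2.3 m: A R^(2/3) = 14.59 — over.
At y = 1.48 m: A R^(2/3) = 7.88 — short.
At y = 2.02 m: A R^(2/3) = 12.21 — close enough.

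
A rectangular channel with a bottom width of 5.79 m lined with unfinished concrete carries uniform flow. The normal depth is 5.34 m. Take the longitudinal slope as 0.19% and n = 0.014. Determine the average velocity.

Flow area A = b·y = 5.79 × 5.34 = 30.92 m². Wetted perimeter P = b + 2y = 5.79 + 2×5.34 = 16.47 m.
Hydraulic radius R = A/P = 30.92/16.47 = 1.877 m.
From Manning's equation, V = (1/n) R^(2/3) S^(1/2) = (1/0.014) × 1.877^(2/3) × 0.0019^(1/2) = 4.74 m/s.

V = 4.74 m/s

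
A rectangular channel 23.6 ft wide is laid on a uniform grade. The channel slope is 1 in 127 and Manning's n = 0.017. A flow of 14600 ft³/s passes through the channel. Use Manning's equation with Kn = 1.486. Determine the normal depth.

y_n = 20.8 ft

Manning's equation rearranged: A R^(2/3) = nQ / (1.486·√S) = 0.017 × 14600 / (1.486 × √0.007874) = 1882.
At y = 16.6 ft: A R^(2/3) = 1419 — too small.
At y = 23.1 ft: A R^(2/3) = 2146 — too large.
At y = 20.8 ft: A R^(2/3) = 1886 — ≈ 1882.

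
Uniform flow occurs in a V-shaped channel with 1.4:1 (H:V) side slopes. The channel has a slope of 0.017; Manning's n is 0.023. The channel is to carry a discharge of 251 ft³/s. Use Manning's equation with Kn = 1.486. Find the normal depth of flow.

Manning's equation rearranged: A R^(2/3) = nQ / (1.486·√S) = 0.023 × 251 / (1.486 × √0.017) = 29.8.
Trying y = 4.91 ft: A R^(2/3) = 53.54 — too large.
Trying y = 2.79 ft: A R^(2/3) = 11.86 — too small.
Trying y = 3.94 ft: A R^(2/3) = 29.77 — close enough.

y_n = 3.94 ft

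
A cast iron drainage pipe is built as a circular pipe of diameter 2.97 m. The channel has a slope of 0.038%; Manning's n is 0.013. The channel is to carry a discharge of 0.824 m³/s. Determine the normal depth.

y_n = 0.624 m

Manning's equation rearranged: A R^(2/3) = nQ / (1·√S) = 0.013 × 0.824 / (√0.00038) = 0.5495.
Try y = 0.453 m: A R^(2/3) = 0.2858 — low.
Try y = 0.675 m: A R^(2/3) = 0.6435 — high.
Try y = 0.624 m: A R^(2/3) = 0.5496 — matches.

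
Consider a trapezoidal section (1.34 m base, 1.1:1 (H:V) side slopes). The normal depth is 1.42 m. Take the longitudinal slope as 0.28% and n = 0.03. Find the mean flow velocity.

With bottom width b = 1.34 m and side slope z = 1.1: A = (b + zy)y = (1.34 + 1.1×1.42)×1.42 = 4.121 m²; P = b + 2y√(1+z²) = 1.34 + 2×1.42×1.487 = 5.562 m.
Hydraulic radius R = A/P = 4.121/5.562 = 0.7409 m.
From Manning's equation, V = (1/n) R^(2/3) S^(1/2) = (1/0.03) × 0.7409^(2/3) × 0.0028^(1/2) = 1.44 m/s.

V = 1.44 m/s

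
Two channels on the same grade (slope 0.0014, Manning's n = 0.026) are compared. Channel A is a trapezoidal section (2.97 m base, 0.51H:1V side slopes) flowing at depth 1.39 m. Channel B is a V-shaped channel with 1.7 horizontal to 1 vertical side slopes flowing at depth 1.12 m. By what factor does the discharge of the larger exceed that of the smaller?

Channel A: With bottom width b = 2.97 m and side slope z = 0.51: A = (b + zy)y = (2.97 + 0.51×1.39)×1.39 = 5.114 m²; P = b + 2y√(1+z²) = 2.97 + 2×1.39×1.123 = 6.091 m. Hydraulic radius R = A/P = 5.114/6.091 = 0.8396 m. Q_A = (1/0.026)·5.114·0.8396^(2/3)·√0.0014 = 6.549 m³/s.
Channel B: For a triangular section with side slope z = 1.7: A = zy² = 1.7×1.12² = 2.132 m²; P = 2y√(1+z²) = 2×1.12×1.972 = 4.418 m. Hydraulic radius R = A/P = 2.132/4.418 = 0.4827 m. Q_B = (1/0.026)·2.132·0.4827^(2/3)·√0.0014 = 1.888 m³/s.
The larger discharge is 6.549 m³/s and the smaller is 1.888 m³/s; the ratio is 3.47.

3.47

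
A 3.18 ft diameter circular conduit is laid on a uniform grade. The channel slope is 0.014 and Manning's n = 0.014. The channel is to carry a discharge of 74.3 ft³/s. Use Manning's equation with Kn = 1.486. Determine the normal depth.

Manning's equation rearranged: A R^(2/3) = nQ / (1.486·√S) = 0.014 × 74.3 / (1.486 × √0.014) = 5.916.
At y = 1.62 ft: A R^(2/3) = 3.517 — too small.
At y = 2.57 ft: A R^(2/3) = 6.728 — too large.
At y = 2.29 ft: A R^(2/3) = 5.917 — matches.

y_n = 2.29 ft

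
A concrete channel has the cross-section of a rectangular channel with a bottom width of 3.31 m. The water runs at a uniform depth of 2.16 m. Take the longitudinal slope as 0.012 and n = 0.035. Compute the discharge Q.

Flow area A = b·y = 3.31 × 2.16 = 7.15 m². Wetted perimeter P = b + 2y = 3.31 + 2×2.16 = 7.63 m.
Hydraulic radius R = A/P = 7.15/7.63 = 0.937 m.
Manning's equation: Q = (1/n) A R^(2/3) S^(1/2) = (1/0.035) × 7.15 × 0.937^(2/3) × 0.012^(1/2) = 21.4 m³/s.

Q = 21.4 m³/s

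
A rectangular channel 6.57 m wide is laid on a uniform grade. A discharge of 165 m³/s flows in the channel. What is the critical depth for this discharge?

y_c = 4.01 m

For a rectangular channel, critical depth y_c = (q²/g)^(1/3) where q = Q/b = 165/6.57 = 25.11 m²/s.
So y_c = (25.11²/9.81)^(1/3) = 4.01 m.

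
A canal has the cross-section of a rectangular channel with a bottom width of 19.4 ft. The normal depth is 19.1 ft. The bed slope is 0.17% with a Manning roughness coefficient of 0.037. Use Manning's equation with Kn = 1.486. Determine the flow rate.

Q = 2120 ft³/s

Flow area A = b·y = 19.4 × 19.1 = 370.5 ft². Wetted perimeter P = b + 2y = 19.4 + 2×19.1 = 57.6 ft.
Hydraulic radius R = A/P = 370.5/57.6 = 6.433 ft.
Manning's equation: Q = (1.486/n) A R^(2/3) S^(1/2) = (1.486/0.037) × 370.5 × 6.433^(2/3) × 0.0017^(1/2) = 2120 ft³/s.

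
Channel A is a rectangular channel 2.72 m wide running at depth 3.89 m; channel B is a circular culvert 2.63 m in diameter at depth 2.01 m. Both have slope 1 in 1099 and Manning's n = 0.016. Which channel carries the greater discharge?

Channel A: Flow area A = b·y = 2.72 × 3.89 = 10.58 m². Wetted perimeter P = b + 2y = 2.72 + 2×3.89 = 10.5 m. Hydraulic radius R = A/P = 10.58/10.5 = 1.008 m. Q_A = (1/0.016)·10.58·1.008^(2/3)·√0.0009099 = 20.05 m³/s.
Channel B: For a circular section of diameter D = 2.63 m at depth y = 2.01 m, the central angle is θ = 2 arccos(1 − 2y/D) = 4.255 rad. Then A = (D²/8)(θ − sin θ) = 4.455 m² and P = Dθ/2 = 5.596 m. Hydraulic radius R = A/P = 4.455/5.596 = 0.7962 m. Q_B = (1/0.016)·4.455·0.7962^(2/3)·√0.0009099 = 7.215 m³/s.
Q_A = 20.05 m³/s vs Q_B = 7.215 m³/s, so channel A carries more.

channel A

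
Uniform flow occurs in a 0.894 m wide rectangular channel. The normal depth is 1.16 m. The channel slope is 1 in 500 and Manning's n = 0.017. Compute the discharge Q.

Q = 1.28 m³/s

Flow area A = b·y = 0.894 × 1.16 = 1.037 m². Wetted perimeter P = b + 2y = 0.894 + 2×1.16 = 3.214 m.
Hydraulic radius R = A/P = 1.037/3.214 = 0.3227 m.
Manning's equation: Q = (1/n) A R^(2/3) S^(1/2) = (1/0.017) × 1.037 × 0.3227^(2/3) × 0.002^(1/2) = 1.28 m³/s.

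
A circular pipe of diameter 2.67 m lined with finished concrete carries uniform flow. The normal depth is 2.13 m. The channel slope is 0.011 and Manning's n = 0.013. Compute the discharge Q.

Q = 33.6 m³/s

For a circular section of diameter D = 2.67 m at depth y = 2.13 m, the central angle is θ = 2 arccos(1 − 2y/D) = 4.417 rad. Then A = (D²/8)(θ − sin θ) = 4.789 m² and P = Dθ/2 = 5.897 m.
Hydraulic radius R = A/P = 4.789/5.897 = 0.8121 m.
Manning's equation: Q = (1/n) A R^(2/3) S^(1/2) = (1/0.013) × 4.789 × 0.8121^(2/3) × 0.011^(1/2) = 33.6 m³/s.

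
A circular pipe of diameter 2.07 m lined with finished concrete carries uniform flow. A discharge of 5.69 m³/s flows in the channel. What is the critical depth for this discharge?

y_c = 1.14 m

At critical depth, Q² T / (g A³) = 1, i.e. A³/T = Q²/g = 5.69²/9.81 = 3.3.
Try y = 0.844 m: A³/T = 1.054 — too small.
Try y = 1.4 m: A³/T = 7.337 — too large.
Try y = 1.14 m: A³/T = 3.329 — ≈ 3.3.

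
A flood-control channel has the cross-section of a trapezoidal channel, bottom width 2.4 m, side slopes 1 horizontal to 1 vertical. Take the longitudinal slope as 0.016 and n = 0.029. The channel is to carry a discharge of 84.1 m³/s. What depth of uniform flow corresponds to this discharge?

y_n = 2.87 m

Manning's equation rearranged: A R^(2/3) = nQ / (1·√S) = 0.029 × 84.1 / (√0.016) = 19.28.
At y = 2.01 m: A R^(2/3) = 9.425 — low.
At y = 3.55 m: A R^(2/3) = 30.06 — high.
At y = 2.87 m: A R^(2/3) = 19.27 — close enough.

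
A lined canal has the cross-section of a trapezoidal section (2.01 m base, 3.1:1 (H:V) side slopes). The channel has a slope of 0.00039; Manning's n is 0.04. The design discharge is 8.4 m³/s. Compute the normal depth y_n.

y_n = 1.98 m

Manning's equation rearranged: A R^(2/3) = nQ / (1·√S) = 0.04 × 8.4 / (√0.00039) = 17.01.
Trying y = 2.35 m: A R^(2/3) = 25.5 — too large.
Trying y = 1.98 m: A R^(2/3) = 17 — close enough.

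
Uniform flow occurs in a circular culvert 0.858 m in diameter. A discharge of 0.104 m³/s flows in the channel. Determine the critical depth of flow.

At critical depth, Q² T / (g A³) = 1, i.e. A³/T = Q²/g = 0.104²/9.81 = 0.001103.
At y = 0.225 m: A³/T = 0.002341 — over.
At y = 0.186 m: A³/T = 0.001114 — ≈ 0.001103.

y_c = 0.186 m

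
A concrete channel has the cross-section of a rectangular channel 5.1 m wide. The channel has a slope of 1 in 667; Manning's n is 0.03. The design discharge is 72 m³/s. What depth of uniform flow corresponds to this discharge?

y_n = 7.18 m

Manning's equation rearranged: A R^(2/3) = nQ / (1·√S) = 0.03 × 72 / (√0.001499) = 55.78.
At y = 4.95 m: A R^(2/3) = 35.72 — low.
At y = 7.18 m: A R^(2/3) = 55.81 — matches.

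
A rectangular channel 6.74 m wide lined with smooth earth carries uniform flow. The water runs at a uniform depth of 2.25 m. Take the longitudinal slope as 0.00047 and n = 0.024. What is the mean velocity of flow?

V = 1.1 m/s

Flow area A = b·y = 6.74 × 2.25 = 15.17 m². Wetted perimeter P = b + 2y = 6.74 + 2×2.25 = 11.24 m.
Hydraulic radius R = A/P = 15.17/11.24 = 1.349 m.
From Manning's equation, V = (1/n) R^(2/3) S^(1/2) = (1/0.024) × 1.349^(2/3) × 0.00047^(1/2) = 1.1 m/s.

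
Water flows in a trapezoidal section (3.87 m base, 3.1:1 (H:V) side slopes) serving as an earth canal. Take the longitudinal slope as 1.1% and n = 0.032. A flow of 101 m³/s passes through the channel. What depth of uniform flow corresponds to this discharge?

y_n = 2.3 m

Manning's equation rearranged: A R^(2/3) = nQ / (1·√S) = 0.032 × 101 / (√0.011) = 30.82.
Trying y = 1.59 m: A R^(2/3) = 13.83 — short.
Trying y = 2.74 m: A R^(2/3) = 45.56 — over.
Trying y = 2.3 m: A R^(2/3) = 30.78 — close enough.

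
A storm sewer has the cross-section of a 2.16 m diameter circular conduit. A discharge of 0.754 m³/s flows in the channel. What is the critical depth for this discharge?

At critical depth, Q² T / (g A³) = 1, i.e. A³/T = Q²/g = 0.754²/9.81 = 0.05795.
At y = 0.309 m: A³/T = 0.02202 — too small.
At y = 0.395 m: A³/T = 0.05785 — ≈ 0.05795.

y_c = 0.395 m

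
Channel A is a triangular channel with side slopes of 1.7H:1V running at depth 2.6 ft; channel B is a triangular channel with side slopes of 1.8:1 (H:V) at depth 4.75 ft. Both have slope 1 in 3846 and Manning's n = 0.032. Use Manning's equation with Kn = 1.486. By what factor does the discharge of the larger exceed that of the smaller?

Channel A: For a triangular section with side slope z = 1.7: A = zy² = 1.7×2.6² = 11.49 ft²; P = 2y√(1+z²) = 2×2.6×1.972 = 10.26 ft. Hydraulic radius R = A/P = 11.49/10.26 = 1.121 ft. Q_A = (1.486/0.032)·11.49·1.121^(2/3)·√0.00026 = 9.283 ft³/s.
Channel B: For a triangular section with side slope z = 1.8: A = zy² = 1.8×4.75² = 40.61 ft²; P = 2y√(1+z²) = 2×4.75×2.059 = 19.56 ft. Hydraulic radius R = A/P = 40.61/19.56 = 2.076 ft. Q_B = (1.486/0.032)·40.61·2.076^(2/3)·√0.00026 = 49.49 ft³/s.
The larger discharge is 49.49 ft³/s and the smaller is 9.283 ft³/s; the ratio is 5.33.

5.33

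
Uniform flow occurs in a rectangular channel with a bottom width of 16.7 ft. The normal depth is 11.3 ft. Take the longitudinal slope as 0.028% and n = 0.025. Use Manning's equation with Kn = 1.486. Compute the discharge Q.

Q = 534 ft³/s

Flow area A = b·y = 16.7 × 11.3 = 188.7 ft². Wetted perimeter P = b + 2y = 16.7 + 2×11.3 = 39.3 ft.
Hydraulic radius R = A/P = 188.7/39.3 = 4.802 ft.
Manning's equation: Q = (1.486/n) A R^(2/3) S^(1/2) = (1.486/0.025) × 188.7 × 4.802^(2/3) × 0.00028^(1/2) = 534 ft³/s.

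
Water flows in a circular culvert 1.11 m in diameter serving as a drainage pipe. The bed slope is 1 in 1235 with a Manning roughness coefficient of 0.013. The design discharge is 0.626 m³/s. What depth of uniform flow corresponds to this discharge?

Manning's equation rearranged: A R^(2/3) = nQ / (1·√S) = 0.013 × 0.626 / (√0.0008097) = 0.286.
At y = 0.49 m: A R^(2/3) = 0.1657 — low.
At y = 0.866 m: A R^(2/3) = 0.3922 — high.
At y = 0.681 m: A R^(2/3) = 0.2861 — matches.

y_n = 0.681 m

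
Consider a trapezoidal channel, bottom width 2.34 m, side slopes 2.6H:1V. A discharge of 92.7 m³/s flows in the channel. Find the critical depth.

y_c = 2.63 m

At critical depth, Q² T / (g A³) = 1, i.e. A³/T = Q²/g = 92.7²/9.81 = 876.
Try y = 2.24 m: A³/T = 437.2 — short.
Try y = 2.63 m: A³/T = 878.1 — close enough.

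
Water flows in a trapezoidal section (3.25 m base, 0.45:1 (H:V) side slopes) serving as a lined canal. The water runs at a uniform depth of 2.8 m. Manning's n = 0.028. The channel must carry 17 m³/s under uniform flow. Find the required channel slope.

With bottom width b = 3.25 m and side slope z = 0.45: A = (b + zy)y = (3.25 + 0.45×2.8)×2.8 = 12.63 m²; P = b + 2y√(1+z²) = 3.25 + 2×2.8×1.097 = 9.391 m.
Hydraulic radius R = A/P = 12.63/9.391 = 1.345 m.
From Manning's equation, S = [nQ / (1 A R^(2/3))]² = [0.028 × 17 / (1 × 12.63 × 1.345^(2/3))]² = 0.000957.

S = 0.000957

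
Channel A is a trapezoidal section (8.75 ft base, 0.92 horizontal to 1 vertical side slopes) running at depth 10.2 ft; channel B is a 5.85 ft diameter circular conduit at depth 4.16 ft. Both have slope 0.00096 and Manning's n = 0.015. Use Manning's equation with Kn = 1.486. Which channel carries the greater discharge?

channel A

Channel A: With bottom width b = 8.75 ft and side slope z = 0.92: A = (b + zy)y = (8.75 + 0.92×10.2)×10.2 = 185 ft²; P = b + 2y√(1+z²) = 8.75 + 2×10.2×1.359 = 36.47 ft. Hydraulic radius R = A/P = 185/36.47 = 5.072 ft. Q_A = (1.486/0.015)·185·5.072^(2/3)·√0.00096 = 1676 ft³/s.
Channel B: For a circular section of diameter D = 5.85 ft at depth y = 4.16 ft, the central angle is θ = 2 arccos(1 − 2y/D) = 4.013 rad. Then A = (D²/8)(θ − sin θ) = 20.44 ft² and P = Dθ/2 = 11.74 ft. Hydraulic radius R = A/P = 20.44/11.74 = 1.741 ft. Q_B = (1.486/0.015)·20.44·1.741^(2/3)·√0.00096 = 90.83 ft³/s.
Q_A = 1676 ft³/s vs Q_B = 90.83 ft³/s, so channel A carries more.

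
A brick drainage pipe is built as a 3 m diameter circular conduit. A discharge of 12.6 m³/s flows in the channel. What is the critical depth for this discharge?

y_c = 1.54 m

At critical depth, Q² T / (g A³) = 1, i.e. A³/T = Q²/g = 12.6²/9.81 = 16.18.
Trying y = 1.17 m: A³/T = 5.682 — too small.
Trying y = 1.95 m: A³/T = 40.2 — too large.
Trying y = 1.54 m: A³/T = 16.27 — close enough.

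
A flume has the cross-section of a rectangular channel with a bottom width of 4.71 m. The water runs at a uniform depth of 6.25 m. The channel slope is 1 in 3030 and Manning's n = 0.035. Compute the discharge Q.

Flow area A = b·y = 4.71 × 6.25 = 29.44 m². Wetted perimeter P = b + 2y = 4.71 + 2×6.25 = 17.21 m.
Hydraulic radius R = A/P = 29.44/17.21 = 1.71 m.
Manning's equation: Q = (1/n) A R^(2/3) S^(1/2) = (1/0.035) × 29.44 × 1.71^(2/3) × 0.00033^(1/2) = 21.9 m³/s.

Q = 21.9 m³/s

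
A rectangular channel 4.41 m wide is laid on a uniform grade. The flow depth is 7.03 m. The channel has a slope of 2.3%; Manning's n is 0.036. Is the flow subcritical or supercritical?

Flow area A = b·y = 4.41 × 7.03 = 31 m². Wetted perimeter P = b + 2y = 4.41 + 2×7.03 = 18.47 m.
Hydraulic radius R = A/P = 31/18.47 = 1.679 m.
V = (1/n) R^(2/3) √S = (1/0.036) × 1.679^(2/3) × √0.023 = 5.95 m/s. Hydraulic depth D_h = A/T = 31/4.41 = 7.03 m.
Froude number Fr = V/√(g·D_h) = 5.95/√(9.81×7.03) = 0.716, which is less than 1, so the flow is subcritical.

subcritical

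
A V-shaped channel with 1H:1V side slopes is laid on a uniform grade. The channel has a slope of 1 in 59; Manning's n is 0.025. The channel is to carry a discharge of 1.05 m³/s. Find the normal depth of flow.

Manning's equation rearranged: A R^(2/3) = nQ / (1·√S) = 0.025 × 1.05 / (√0.01695) = 0.2016.
At y = 0.518 m: A R^(2/3) = 0.08653 — short.
At y = 0.711 m: A R^(2/3) = 0.2014 — matches.

y_n = 0.711 m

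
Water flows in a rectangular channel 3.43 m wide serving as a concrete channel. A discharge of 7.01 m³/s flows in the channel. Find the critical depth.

y_c = 0.752 m

For a rectangular channel, critical depth y_c = (q²/g)^(1/3) where q = Q/b = 7.01/3.43 = 2.044 m²/s.
So y_c = (2.044²/9.81)^(1/3) = 0.752 m.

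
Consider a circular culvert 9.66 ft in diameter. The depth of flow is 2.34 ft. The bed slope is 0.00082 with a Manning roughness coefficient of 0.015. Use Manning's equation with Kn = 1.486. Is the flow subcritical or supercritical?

For a circular section of diameter D = 9.66 ft at depth y = 2.34 ft, the central angle is θ = 2 arccos(1 − 2y/D) = 2.058 rad. Then A = (D²/8)(θ − sin θ) = 13.7 ft² and P = Dθ/2 = 9.942 ft.
Hydraulic radius R = A/P = 13.7/9.942 = 1.378 ft.
V = (1.486/n) R^(2/3) √S = (1.486/0.015) × 1.378^(2/3) × √0.00082 = 3.514 ft/s. Hydraulic depth D_h = A/T = 13.7/8.277 = 1.656 ft.
Froude number Fr = V/√(g·D_h) = 3.514/√(32.2×1.656) = 0.481, which is less than 1, so the flow is subcritical.

subcritical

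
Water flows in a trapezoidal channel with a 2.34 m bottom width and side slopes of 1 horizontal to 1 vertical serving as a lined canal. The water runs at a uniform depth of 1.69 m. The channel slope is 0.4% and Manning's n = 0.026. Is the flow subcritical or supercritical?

With bottom width b = 2.34 m and side slope z = 1: A = (b + zy)y = (2.34 + 1×1.69)×1.69 = 6.811 m²; P = b + 2y√(1+z²) = 2.34 + 2×1.69×1.414 = 7.12 m.
Hydraulic radius R = A/P = 6.811/7.12 = 0.9566 m.
V = (1/n) R^(2/3) √S = (1/0.026) × 0.9566^(2/3) × √0.004 = 2.362 m/s. Hydraulic depth D_h = A/T = 6.811/5.72 = 1.191 m.
Froude number Fr = V/√(g·D_h) = 2.362/√(9.81×1.191) = 0.691, which is less than 1, so the flow is subcritical.

subcritical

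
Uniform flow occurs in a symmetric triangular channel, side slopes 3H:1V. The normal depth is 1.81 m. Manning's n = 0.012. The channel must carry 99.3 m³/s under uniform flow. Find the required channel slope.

S = 0.018

For a triangular section with side slope z = 3: A = zy² = 3×1.81² = 9.828 m²; P = 2y√(1+z²) = 2×1.81×3.162 = 11.45 m.
Hydraulic radius R = A/P = 9.828/11.45 = 0.8586 m.
From Manning's equation, S = [nQ / (1 A R^(2/3))]² = [0.012 × 99.3 / (1 × 9.828 × 0.8586^(2/3))]² = 0.018.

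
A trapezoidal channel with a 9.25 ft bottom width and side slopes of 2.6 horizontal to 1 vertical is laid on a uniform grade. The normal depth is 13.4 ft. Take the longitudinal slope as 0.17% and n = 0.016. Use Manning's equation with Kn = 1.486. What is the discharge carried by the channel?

With bottom width b = 9.25 ft and side slope z = 2.6: A = (b + zy)y = (9.25 + 2.6×13.4)×13.4 = 590.8 ft²; P = b + 2y√(1+z²) = 9.25 + 2×13.4×2.786 = 83.91 ft.
Hydraulic radius R = A/P = 590.8/83.91 = 7.041 ft.
Manning's equation: Q = (1.486/n) A R^(2/3) S^(1/2) = (1.486/0.016) × 590.8 × 7.041^(2/3) × 0.0017^(1/2) = 8310 ft³/s.

Q = 8310 ft³/s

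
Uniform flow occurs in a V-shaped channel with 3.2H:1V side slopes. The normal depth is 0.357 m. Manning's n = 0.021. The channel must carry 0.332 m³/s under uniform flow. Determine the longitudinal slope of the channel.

S = 0.00309

For a triangular section with side slope z = 3.2: A = zy² = 3.2×0.357² = 0.4078 m²; P = 2y√(1+z²) = 2×0.357×3.353 = 2.394 m.
Hydraulic radius R = A/P = 0.4078/2.394 = 0.1704 m.
From Manning's equation, S = [nQ / (1 A R^(2/3))]² = [0.021 × 0.332 / (1 × 0.4078 × 0.1704^(2/3))]² = 0.00309.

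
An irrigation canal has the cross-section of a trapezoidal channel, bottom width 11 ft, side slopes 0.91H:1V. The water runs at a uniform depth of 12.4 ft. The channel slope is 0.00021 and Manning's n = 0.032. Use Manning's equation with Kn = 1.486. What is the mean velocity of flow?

V = 2.27 ft/s

With bottom width b = 11 ft and side slope z = 0.91: A = (b + zy)y = (11 + 0.91×12.4)×12.4 = 276.3 ft²; P = b + 2y√(1+z²) = 11 + 2×12.4×1.352 = 44.53 ft.
Hydraulic radius R = A/P = 276.3/44.53 = 6.205 ft.
From Manning's equation, V = (1.486/n) R^(2/3) S^(1/2) = (1.486/0.032) × 6.205^(2/3) × 0.00021^(1/2) = 2.27 ft/s.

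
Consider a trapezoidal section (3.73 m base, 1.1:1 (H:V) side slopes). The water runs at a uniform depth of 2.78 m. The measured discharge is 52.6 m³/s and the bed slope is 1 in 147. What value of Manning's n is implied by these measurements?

With bottom width b = 3.73 m and side slope z = 1.1: A = (b + zy)y = (3.73 + 1.1×2.78)×2.78 = 18.87 m²; P = b + 2y√(1+z²) = 3.73 + 2×2.78×1.487 = 12 m.
Hydraulic radius R = A/P = 18.87/12 = 1.573 m.
Rearranging Manning's equation: n = (1/Q) A R^(2/3) S^(1/2) = (1/52.6) × 18.87 × 1.573^(2/3) × √0.006803 = 0.04.

n = 0.04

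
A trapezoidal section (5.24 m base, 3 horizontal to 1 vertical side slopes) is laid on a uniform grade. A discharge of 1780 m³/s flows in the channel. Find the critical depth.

At critical depth, Q² T / (g A³) = 1, i.e. A³/T = Q²/g = 1780²/9.81 = 323000.
Trying y = 10.2 m: A³/T = 735300 — too large.
Trying y = 8.53 m: A³/T = 322400 — matches.

y_c = 8.53 m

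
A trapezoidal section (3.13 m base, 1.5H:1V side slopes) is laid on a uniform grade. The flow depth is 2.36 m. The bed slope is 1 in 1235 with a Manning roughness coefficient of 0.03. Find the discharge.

With bottom width b = 3.13 m and side slope z = 1.5: A = (b + zy)y = (3.13 + 1.5×2.36)×2.36 = 15.74 m²; P = b + 2y√(1+z²) = 3.13 + 2×2.36×1.803 = 11.64 m.
Hydraulic radius R = A/P = 15.74/11.64 = 1.352 m.
Manning's equation: Q = (1/n) A R^(2/3) S^(1/2) = (1/0.03) × 15.74 × 1.352^(2/3) × 0.0008097^(1/2) = 18.3 m³/s.

Q = 18.3 m³/s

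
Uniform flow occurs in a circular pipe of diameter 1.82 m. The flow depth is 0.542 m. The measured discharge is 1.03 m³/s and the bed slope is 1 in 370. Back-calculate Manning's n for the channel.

For a circular section of diameter D = 1.82 m at depth y = 0.542 m, the central angle is θ = 2 arccos(1 − 2y/D) = 2.309 rad. Then A = (D²/8)(θ − sin θ) = 0.6497 m² and P = Dθ/2 = 2.101 m.
Hydraulic radius R = A/P = 0.6497/2.101 = 0.3092 m.
Rearranging Manning's equation: n = (1/Q) A R^(2/3) S^(1/2) = (1/1.03) × 0.6497 × 0.3092^(2/3) × √0.002703 = 0.015.

n = 0.015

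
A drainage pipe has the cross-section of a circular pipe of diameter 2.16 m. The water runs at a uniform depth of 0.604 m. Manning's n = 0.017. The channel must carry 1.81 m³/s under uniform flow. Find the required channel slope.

For a circular section of diameter D = 2.16 m at depth y = 0.604 m, the central angle is θ = 2 arccos(1 − 2y/D) = 2.229 rad. Then A = (D²/8)(θ − sin θ) = 0.8383 m² and P = Dθ/2 = 2.407 m.
Hydraulic radius R = A/P = 0.8383/2.407 = 0.3483 m.
From Manning's equation, S = [nQ / (1 A R^(2/3))]² = [0.017 × 1.81 / (1 × 0.8383 × 0.3483^(2/3))]² = 0.0055.

S = 0.0055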